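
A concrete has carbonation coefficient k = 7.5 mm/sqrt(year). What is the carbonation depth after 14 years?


depth = k * sqrt(t)
= 7.5 * sqrt(14)
= 28.06 mm

28.06


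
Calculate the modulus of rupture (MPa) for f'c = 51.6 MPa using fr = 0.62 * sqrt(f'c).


fr = 0.62 * sqrt(51.6)
= 4.454 MPa

4.454


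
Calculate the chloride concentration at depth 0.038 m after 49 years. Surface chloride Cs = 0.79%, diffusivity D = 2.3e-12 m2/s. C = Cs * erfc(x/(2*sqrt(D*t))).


t_seconds = 49 * 365.25 * 24 * 3600 = 1546322400.0 s
arg = 0.038 / (2 * sqrt(2.3e-12 * 1546322400.0))
= 0.3186
erfc(0.3186) = 0.6523
C = 0.79 * 0.6523 = 0.5153%

0.5153


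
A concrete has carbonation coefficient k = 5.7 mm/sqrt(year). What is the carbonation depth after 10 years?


depth = k * sqrt(t)
= 5.7 * sqrt(10)
= 18.02 mm

18.02


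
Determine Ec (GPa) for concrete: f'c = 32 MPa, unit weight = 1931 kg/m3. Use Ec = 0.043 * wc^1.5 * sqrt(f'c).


Ec = 0.043 * 1931^1.5 * sqrt(32) / 1000
= 20.64 GPa

20.64


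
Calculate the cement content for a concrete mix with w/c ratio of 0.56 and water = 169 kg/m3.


Cement = water / (w/c)
= 169 / 0.56
= 301.8 kg/m3

301.8


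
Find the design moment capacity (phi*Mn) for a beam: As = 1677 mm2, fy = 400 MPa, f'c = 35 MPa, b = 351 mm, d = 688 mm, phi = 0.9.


a = As * fy / (0.85 * f'c * b)
= 1677 * 400 / (0.85 * 35 * 351)
= 64.239 mm
Mn = As * fy * (d - a/2) / 10^6
= 439.9646 kN-m
phi*Mn = 0.9 * 439.9646 = 395.97 kN-m

395.97


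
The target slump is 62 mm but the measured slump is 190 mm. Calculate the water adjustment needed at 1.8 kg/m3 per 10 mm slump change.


Difference = 62 - 190 = -128 mm
Water adjustment = -128 * 1.8 / 10 = -23.0 kg/m3

-23.0


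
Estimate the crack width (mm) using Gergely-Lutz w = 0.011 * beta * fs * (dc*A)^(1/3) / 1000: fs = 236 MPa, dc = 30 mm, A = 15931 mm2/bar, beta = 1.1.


w = 0.011 * beta * fs * (dc * A)^(1/3) / 1000
= 0.011 * 1.1 * 236 * (30 * 15931)^(1/3) / 1000
= 0.223 mm

0.223


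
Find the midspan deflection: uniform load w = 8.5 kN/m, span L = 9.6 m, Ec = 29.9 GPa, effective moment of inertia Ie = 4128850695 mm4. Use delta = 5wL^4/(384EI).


Convert: L = 9.6 m = 9600 mm, Ec = 29.9 GPa = 29900 MPa
delta = 5 * 8.5 * 9600^4 / (384 * 29900 * 4128850695)
= 7.61 mm

7.61


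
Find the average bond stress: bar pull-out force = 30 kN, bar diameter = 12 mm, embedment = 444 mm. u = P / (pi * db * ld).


u = P / (pi * db * ld)
= 30 * 1000 / (pi * 12 * 444)
= 1.792 MPa

1.792


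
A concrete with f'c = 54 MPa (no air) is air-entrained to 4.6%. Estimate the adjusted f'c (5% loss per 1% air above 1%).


Strength loss = (4.6 - 1) * 5 = 18.0%
f'c = 54 * (1 - 18.0/100)
= 44.28 MPa

44.28


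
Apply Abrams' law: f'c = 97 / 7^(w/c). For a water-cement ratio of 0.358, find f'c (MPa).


f'c = 97 / 7^0.358
= 97 / 2.007
= 48.33 MPa

48.33


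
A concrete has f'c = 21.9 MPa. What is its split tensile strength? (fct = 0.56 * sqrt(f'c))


fct = 0.56 * sqrt(21.9)
= 0.56 * 4.68
= 2.621 MPa

2.621


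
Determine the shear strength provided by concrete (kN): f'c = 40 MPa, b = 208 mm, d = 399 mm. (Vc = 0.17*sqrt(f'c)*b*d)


Vc = 0.17 * sqrt(40) * 208 * 399 / 1000
= 89.23 kN

89.23


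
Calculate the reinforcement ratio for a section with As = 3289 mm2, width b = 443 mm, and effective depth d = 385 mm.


rho = As / (b * d)
= 3289 / (443 * 385)
= 0.0193

0.0193


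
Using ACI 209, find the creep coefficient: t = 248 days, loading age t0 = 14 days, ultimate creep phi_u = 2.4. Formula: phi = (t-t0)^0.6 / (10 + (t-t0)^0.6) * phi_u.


dt = 248 - 14 = 234
phi = 234^0.6 / (10 + 234^0.6) * 2.4
= 1.741

1.741


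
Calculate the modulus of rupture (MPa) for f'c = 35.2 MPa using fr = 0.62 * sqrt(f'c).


fr = 0.62 * sqrt(35.2)
= 3.678 MPa

3.678


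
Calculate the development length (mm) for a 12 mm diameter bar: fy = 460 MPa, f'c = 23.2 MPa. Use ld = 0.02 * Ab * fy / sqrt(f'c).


Ab = pi * 12^2 / 4 = 113.097 mm2
ld = 0.02 * 113.097 * 460 / sqrt(23.2)
= 216.0 mm

216.0


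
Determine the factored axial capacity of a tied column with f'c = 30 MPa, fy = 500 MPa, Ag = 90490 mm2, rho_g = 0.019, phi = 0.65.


Ast = rho * Ag = 0.019 * 90490 = 1719.31 mm2
phi*Pn = 0.65 * 0.80 * (0.85 * 30 * (90490 - 1719.31) + 500 * 1719.31) / 1000
= 1624.12 kN

1624.12


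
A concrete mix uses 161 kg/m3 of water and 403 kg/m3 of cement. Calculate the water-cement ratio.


w/c = water / cement
w/c = 161 / 403 = 0.4

0.4


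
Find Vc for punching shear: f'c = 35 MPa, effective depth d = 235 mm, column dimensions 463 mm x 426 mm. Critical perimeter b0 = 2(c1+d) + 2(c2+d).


b0 = 2*(463 + 235) + 2*(426 + 235) = 2718 mm
Vc = 0.33 * sqrt(35) * 2718 * 235 / 1000
= 1247.0 kN

1247.0


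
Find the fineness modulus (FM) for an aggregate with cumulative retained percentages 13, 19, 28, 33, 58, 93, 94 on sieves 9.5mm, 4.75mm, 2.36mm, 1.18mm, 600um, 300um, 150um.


FM = sum(cumulative % retained) / 100
= 338 / 100
= 3.38

3.38


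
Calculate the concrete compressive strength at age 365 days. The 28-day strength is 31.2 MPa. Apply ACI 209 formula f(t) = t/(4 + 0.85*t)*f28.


f(365) = 365 / (4 + 0.85 * 365) * 31.2
= 365 / 314.25 * 31.2
= 36.24 MPa

36.24


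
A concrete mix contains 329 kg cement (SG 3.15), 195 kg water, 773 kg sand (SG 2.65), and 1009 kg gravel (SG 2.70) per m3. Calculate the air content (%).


Vol cement = 329 / (3.15 * 1000) = 0.104444 m3
Vol water = 195 / 1000 = 0.195 m3
Vol sand = 773 / (2.65 * 1000) = 0.291698 m3
Vol gravel = 1009 / (2.70 * 1000) = 0.373704 m3
Total solid + water volume = 0.964846 m3
Air = (1 - 0.964846) * 100 = 3.52%

3.52


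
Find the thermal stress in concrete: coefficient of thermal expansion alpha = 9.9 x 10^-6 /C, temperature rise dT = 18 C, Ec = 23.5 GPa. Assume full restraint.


sigma = alpha * dT * Ec
= 9.9e-6 * 18 * 23.5 * 1000
= 4.188 MPa

4.188


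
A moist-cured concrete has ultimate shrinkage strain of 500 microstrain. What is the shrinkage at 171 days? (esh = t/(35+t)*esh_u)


esh(171) = 171 / (35 + 171) * 500
= 171 / 206 * 500
= 415.0 microstrain

415.0


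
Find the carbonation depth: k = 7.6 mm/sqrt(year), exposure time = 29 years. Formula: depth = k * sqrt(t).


depth = k * sqrt(t)
= 7.6 * sqrt(29)
= 40.93 mm

40.93


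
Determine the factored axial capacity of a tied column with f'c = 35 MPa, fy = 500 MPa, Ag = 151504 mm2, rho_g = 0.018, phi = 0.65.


Ast = rho * Ag = 0.018 * 151504 = 2727.072 mm2
phi*Pn = 0.65 * 0.80 * (0.85 * 35 * (151504 - 2727.072) + 500 * 2727.072) / 1000
= 3010.62 kN

3010.62


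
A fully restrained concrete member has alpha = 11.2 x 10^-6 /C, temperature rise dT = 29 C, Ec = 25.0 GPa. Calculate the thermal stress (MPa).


sigma = alpha * dT * Ec
= 11.2e-6 * 29 * 25.0 * 1000
= 8.12 MPa

8.12


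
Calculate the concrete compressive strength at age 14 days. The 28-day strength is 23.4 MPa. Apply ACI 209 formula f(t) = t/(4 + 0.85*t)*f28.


f(14) = 14 / (4 + 0.85 * 14) * 23.4
= 14 / 15.9 * 23.4
= 20.6 MPa

20.6


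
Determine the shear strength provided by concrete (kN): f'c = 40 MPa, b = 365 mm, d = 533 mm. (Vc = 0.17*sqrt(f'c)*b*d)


Vc = 0.17 * sqrt(40) * 365 * 533 / 1000
= 209.17 kN

209.17


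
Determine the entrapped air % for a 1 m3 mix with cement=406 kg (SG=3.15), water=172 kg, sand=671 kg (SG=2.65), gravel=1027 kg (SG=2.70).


Vol cement = 406 / (3.15 * 1000) = 0.128889 m3
Vol water = 172 / 1000 = 0.172 m3
Vol sand = 671 / (2.65 * 1000) = 0.253208 m3
Vol gravel = 1027 / (2.70 * 1000) = 0.38037 m3
Total solid + water volume = 0.934467 m3
Air = (1 - 0.934467) * 100 = 6.55%

6.55


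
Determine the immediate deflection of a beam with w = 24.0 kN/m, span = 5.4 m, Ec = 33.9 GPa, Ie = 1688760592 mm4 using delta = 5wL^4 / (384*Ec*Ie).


Convert: L = 5.4 m = 5400 mm, Ec = 33.9 GPa = 33900 MPa
delta = 5 * 24.0 * 5400^4 / (384 * 33900 * 1688760592)
= 4.64 mm

4.64


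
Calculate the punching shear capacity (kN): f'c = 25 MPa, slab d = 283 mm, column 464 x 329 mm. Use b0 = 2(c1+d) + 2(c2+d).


b0 = 2*(464 + 283) + 2*(329 + 283) = 2718 mm
Vc = 0.33 * sqrt(25) * 2718 * 283 / 1000
= 1269.17 kN

1269.17


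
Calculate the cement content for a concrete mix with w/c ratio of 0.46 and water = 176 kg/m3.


Cement = water / (w/c)
= 176 / 0.46
= 382.6 kg/m3

382.6


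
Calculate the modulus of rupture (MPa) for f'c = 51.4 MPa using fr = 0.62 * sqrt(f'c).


fr = 0.62 * sqrt(51.4)
= 4.445 MPa

4.445


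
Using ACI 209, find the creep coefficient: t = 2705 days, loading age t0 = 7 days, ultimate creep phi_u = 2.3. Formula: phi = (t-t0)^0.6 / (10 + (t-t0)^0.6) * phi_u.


dt = 2705 - 7 = 2698
phi = 2698^0.6 / (10 + 2698^0.6) * 2.3
= 2.115

2.115


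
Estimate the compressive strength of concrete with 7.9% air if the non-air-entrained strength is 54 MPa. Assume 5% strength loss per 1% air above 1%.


Strength loss = (7.9 - 1) * 5 = 34.5%
f'c = 54 * (1 - 34.5/100)
= 35.37 MPa

35.37


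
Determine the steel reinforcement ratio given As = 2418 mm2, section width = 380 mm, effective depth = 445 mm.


rho = As / (b * d)
= 2418 / (380 * 445)
= 0.0143

0.0143


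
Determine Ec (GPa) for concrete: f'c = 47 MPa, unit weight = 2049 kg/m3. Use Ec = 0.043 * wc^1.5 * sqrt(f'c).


Ec = 0.043 * 2049^1.5 * sqrt(47) / 1000
= 27.34 GPa

27.34


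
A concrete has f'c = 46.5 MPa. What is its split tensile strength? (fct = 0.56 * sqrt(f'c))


fct = 0.56 * sqrt(46.5)
= 0.56 * 6.819
= 3.819 MPa

3.819


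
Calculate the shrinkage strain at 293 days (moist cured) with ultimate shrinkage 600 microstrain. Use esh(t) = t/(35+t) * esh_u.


esh(293) = 293 / (35 + 293) * 600
= 293 / 328 * 600
= 536.0 microstrain

536.0


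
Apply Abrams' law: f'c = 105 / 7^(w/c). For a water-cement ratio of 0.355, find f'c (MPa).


f'c = 105 / 7^0.355
= 105 / 1.995
= 52.62 MPa

52.62


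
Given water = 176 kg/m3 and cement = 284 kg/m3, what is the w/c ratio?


w/c = water / cement
w/c = 176 / 284 = 0.62

0.62


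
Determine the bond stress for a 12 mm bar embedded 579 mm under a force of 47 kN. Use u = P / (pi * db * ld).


u = P / (pi * db * ld)
= 47 * 1000 / (pi * 12 * 579)
= 2.153 MPa

2.153


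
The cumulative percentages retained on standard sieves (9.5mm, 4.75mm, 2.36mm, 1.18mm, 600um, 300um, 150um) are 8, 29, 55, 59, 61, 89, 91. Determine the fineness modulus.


FM = sum(cumulative % retained) / 100
= 392 / 100
= 3.92

3.92


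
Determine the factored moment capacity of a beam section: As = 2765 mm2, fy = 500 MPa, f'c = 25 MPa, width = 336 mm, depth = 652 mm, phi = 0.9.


a = As * fy / (0.85 * f'c * b)
= 2765 * 500 / (0.85 * 25 * 336)
= 193.6275 mm
Mn = As * fy * (d - a/2) / 10^6
= 767.545 kN-m
phi*Mn = 0.9 * 767.545 = 690.79 kN-m

690.79


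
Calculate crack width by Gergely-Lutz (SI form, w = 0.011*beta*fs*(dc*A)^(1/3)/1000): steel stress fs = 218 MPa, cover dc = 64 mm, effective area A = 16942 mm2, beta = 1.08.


w = 0.011 * beta * fs * (dc * A)^(1/3) / 1000
= 0.011 * 1.08 * 218 * (64 * 16942)^(1/3) / 1000
= 0.266 mm

0.266


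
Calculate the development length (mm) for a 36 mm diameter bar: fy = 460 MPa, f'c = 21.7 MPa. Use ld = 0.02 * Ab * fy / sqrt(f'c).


Ab = pi * 36^2 / 4 = 1017.876 mm2
ld = 0.02 * 1017.876 * 460 / sqrt(21.7)
= 2010.3 mm

2010.3


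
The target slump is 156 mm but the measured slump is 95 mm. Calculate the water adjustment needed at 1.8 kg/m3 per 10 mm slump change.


Difference = 156 - 95 = 61 mm
Water adjustment = 61 * 1.8 / 10 = 11.0 kg/m3

11.0


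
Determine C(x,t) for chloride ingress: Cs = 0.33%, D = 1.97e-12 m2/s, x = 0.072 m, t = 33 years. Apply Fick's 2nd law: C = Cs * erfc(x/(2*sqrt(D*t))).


t_seconds = 33 * 365.25 * 24 * 3600 = 1041400800.0 s
arg = 0.072 / (2 * sqrt(1.97e-12 * 1041400800.0))
= 0.7948
erfc(0.7948) = 0.261
C = 0.33 * 0.261 = 0.0861%

0.0861


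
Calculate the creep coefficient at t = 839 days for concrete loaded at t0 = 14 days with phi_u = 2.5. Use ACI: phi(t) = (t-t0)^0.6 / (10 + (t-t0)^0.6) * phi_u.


dt = 839 - 14 = 825
phi = 825^0.6 / (10 + 825^0.6) * 2.5
= 2.122

2.122


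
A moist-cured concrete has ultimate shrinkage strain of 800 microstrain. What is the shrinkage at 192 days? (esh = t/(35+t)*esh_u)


esh(192) = 192 / (35 + 192) * 800
= 192 / 227 * 800
= 676.7 microstrain

676.7


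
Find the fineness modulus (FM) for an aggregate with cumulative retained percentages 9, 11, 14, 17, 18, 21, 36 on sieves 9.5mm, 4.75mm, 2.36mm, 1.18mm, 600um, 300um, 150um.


FM = sum(cumulative % retained) / 100
= 126 / 100
= 1.26

1.26


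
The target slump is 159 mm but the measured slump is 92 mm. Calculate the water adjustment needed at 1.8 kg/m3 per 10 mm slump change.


Difference = 159 - 92 = 67 mm
Water adjustment = 67 * 1.8 / 10 = 12.1 kg/m3

12.1


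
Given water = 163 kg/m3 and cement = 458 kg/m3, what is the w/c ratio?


w/c = water / cement
w/c = 163 / 458 = 0.356

0.356


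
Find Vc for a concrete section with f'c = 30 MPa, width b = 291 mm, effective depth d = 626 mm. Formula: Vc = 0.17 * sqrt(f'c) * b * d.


Vc = 0.17 * sqrt(30) * 291 * 626 / 1000
= 169.62 kN

169.62


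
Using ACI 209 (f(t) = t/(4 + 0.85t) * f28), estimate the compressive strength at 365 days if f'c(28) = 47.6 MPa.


f(365) = 365 / (4 + 0.85 * 365) * 47.6
= 365 / 314.25 * 47.6
= 55.29 MPa

55.29


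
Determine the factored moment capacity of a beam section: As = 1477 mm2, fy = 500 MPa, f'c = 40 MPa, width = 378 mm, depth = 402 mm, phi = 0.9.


a = As * fy / (0.85 * f'c * b)
= 1477 * 500 / (0.85 * 40 * 378)
= 57.4619 mm
Mn = As * fy * (d - a/2) / 10^6
= 275.6592 kN-m
phi*Mn = 0.9 * 275.6592 = 248.09 kN-m

248.09


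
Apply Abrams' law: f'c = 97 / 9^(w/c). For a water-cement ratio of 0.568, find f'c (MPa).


f'c = 97 / 9^0.568
= 97 / 3.483
= 27.85 MPa

27.85


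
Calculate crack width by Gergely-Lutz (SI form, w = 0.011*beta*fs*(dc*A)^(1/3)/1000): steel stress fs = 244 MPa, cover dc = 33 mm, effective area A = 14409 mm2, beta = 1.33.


w = 0.011 * beta * fs * (dc * A)^(1/3) / 1000
= 0.011 * 1.33 * 244 * (33 * 14409)^(1/3) / 1000
= 0.279 mm

0.279


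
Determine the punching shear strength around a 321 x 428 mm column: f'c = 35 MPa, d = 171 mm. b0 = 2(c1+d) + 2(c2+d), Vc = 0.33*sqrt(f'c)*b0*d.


b0 = 2*(321 + 171) + 2*(428 + 171) = 2182 mm
Vc = 0.33 * sqrt(35) * 2182 * 171 / 1000
= 728.45 kN

728.45


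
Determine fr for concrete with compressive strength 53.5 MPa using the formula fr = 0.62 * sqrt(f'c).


fr = 0.62 * sqrt(53.5)
= 4.535 MPa

4.535


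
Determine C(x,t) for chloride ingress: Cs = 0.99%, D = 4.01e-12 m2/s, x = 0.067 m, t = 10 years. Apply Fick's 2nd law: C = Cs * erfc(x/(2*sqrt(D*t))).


t_seconds = 10 * 365.25 * 24 * 3600 = 315576000.0 s
arg = 0.067 / (2 * sqrt(4.01e-12 * 315576000.0))
= 0.9417
erfc(0.9417) = 0.1829
C = 0.99 * 0.1829 = 0.1811%

0.1811


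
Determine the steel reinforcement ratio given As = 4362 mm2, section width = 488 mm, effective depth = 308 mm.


rho = As / (b * d)
= 4362 / (488 * 308)
= 0.029

0.029


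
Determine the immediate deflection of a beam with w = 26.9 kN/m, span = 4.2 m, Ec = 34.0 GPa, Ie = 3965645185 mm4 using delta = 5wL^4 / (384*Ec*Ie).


Convert: L = 4.2 m = 4200 mm, Ec = 34.0 GPa = 34000 MPa
delta = 5 * 26.9 * 4200^4 / (384 * 34000 * 3965645185)
= 0.81 mm

0.81


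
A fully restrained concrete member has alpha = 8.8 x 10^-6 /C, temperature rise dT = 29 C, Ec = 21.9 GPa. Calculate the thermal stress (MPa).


sigma = alpha * dT * Ec
= 8.8e-6 * 29 * 21.9 * 1000
= 5.589 MPa

5.589


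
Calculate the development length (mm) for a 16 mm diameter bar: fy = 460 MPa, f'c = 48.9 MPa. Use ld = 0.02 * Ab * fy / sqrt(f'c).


Ab = pi * 16^2 / 4 = 201.062 mm2
ld = 0.02 * 201.062 * 460 / sqrt(48.9)
= 264.5 mm

264.5


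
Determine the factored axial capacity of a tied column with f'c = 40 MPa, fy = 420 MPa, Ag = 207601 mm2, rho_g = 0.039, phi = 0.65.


Ast = rho * Ag = 0.039 * 207601 = 8096.439 mm2
phi*Pn = 0.65 * 0.80 * (0.85 * 40 * (207601 - 8096.439) + 420 * 8096.439) / 1000
= 5295.5 kN

5295.5


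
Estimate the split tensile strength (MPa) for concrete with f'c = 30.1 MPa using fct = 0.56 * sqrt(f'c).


fct = 0.56 * sqrt(30.1)
= 0.56 * 5.486
= 3.072 MPa

3.072


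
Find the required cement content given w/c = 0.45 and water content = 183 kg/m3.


Cement = water / (w/c)
= 183 / 0.45
= 406.7 kg/m3

406.7


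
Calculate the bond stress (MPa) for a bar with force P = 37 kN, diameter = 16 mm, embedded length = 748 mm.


u = P / (pi * db * ld)
= 37 * 1000 / (pi * 16 * 748)
= 0.984 MPa

0.984


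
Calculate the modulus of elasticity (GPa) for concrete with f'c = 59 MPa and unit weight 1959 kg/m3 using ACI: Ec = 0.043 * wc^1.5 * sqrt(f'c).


Ec = 0.043 * 1959^1.5 * sqrt(59) / 1000
= 28.64 GPa

28.64


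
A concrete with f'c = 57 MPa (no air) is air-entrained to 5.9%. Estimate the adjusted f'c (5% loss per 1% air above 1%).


Strength loss = (5.9 - 1) * 5 = 24.5%
f'c = 57 * (1 - 24.5/100)
= 43.04 MPa

43.04


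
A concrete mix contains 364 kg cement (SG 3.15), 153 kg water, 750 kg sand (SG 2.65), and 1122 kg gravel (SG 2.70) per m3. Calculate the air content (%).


Vol cement = 364 / (3.15 * 1000) = 0.115556 m3
Vol water = 153 / 1000 = 0.153 m3
Vol sand = 750 / (2.65 * 1000) = 0.283019 m3
Vol gravel = 1122 / (2.70 * 1000) = 0.415556 m3
Total solid + water volume = 0.96713 m3
Air = (1 - 0.96713) * 100 = 3.29%

3.29


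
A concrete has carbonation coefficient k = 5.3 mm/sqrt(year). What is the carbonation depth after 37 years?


depth = k * sqrt(t)
= 5.3 * sqrt(37)
= 32.24 mm

32.24


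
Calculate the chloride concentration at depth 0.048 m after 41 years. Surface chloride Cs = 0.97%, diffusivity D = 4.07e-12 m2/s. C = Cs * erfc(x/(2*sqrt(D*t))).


t_seconds = 41 * 365.25 * 24 * 3600 = 1293861600.0 s
arg = 0.048 / (2 * sqrt(4.07e-12 * 1293861600.0))
= 0.3307
erfc(0.3307) = 0.64
C = 0.97 * 0.64 = 0.6208%

0.6208


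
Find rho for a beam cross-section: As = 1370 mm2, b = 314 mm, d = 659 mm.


rho = As / (b * d)
= 1370 / (314 * 659)
= 0.0066

0.0066


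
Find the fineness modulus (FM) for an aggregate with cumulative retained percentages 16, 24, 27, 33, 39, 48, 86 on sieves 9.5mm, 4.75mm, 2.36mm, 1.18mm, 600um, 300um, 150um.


FM = sum(cumulative % retained) / 100
= 273 / 100
= 2.73

2.73


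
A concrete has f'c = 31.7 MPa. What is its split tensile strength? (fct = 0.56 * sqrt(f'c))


fct = 0.56 * sqrt(31.7)
= 0.56 * 5.63
= 3.153 MPa

3.153


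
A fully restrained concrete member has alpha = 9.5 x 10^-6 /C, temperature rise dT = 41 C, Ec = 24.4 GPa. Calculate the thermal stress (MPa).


sigma = alpha * dT * Ec
= 9.5e-6 * 41 * 24.4 * 1000
= 9.504 MPa

9.504


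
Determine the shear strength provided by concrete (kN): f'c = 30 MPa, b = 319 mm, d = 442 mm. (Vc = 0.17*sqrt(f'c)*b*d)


Vc = 0.17 * sqrt(30) * 319 * 442 / 1000
= 131.29 kN

131.29


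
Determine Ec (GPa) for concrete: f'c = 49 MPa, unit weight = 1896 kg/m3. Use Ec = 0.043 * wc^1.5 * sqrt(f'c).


Ec = 0.043 * 1896^1.5 * sqrt(49) / 1000
= 24.85 GPa

24.85


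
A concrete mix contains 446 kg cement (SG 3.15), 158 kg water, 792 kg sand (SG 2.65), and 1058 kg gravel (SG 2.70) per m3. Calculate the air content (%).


Vol cement = 446 / (3.15 * 1000) = 0.141587 m3
Vol water = 158 / 1000 = 0.158 m3
Vol sand = 792 / (2.65 * 1000) = 0.298868 m3
Vol gravel = 1058 / (2.70 * 1000) = 0.391852 m3
Total solid + water volume = 0.990307 m3
Air = (1 - 0.990307) * 100 = 0.97%

0.97


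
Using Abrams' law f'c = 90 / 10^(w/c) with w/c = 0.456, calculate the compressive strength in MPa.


f'c = 90 / 10^0.456
= 90 / 2.858
= 31.5 MPa

31.5


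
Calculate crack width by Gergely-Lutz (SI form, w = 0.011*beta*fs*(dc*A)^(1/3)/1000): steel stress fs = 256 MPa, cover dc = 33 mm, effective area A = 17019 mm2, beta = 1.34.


w = 0.011 * beta * fs * (dc * A)^(1/3) / 1000
= 0.011 * 1.34 * 256 * (33 * 17019)^(1/3) / 1000
= 0.311 mm

0.311


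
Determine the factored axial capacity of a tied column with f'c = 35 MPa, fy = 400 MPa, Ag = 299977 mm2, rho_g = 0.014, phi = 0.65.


Ast = rho * Ag = 0.014 * 299977 = 4199.678 mm2
phi*Pn = 0.65 * 0.80 * (0.85 * 35 * (299977 - 4199.678) + 400 * 4199.678) / 1000
= 5449.21 kN

5449.21


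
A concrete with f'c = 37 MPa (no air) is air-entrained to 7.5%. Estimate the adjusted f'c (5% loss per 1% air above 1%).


Strength loss = (7.5 - 1) * 5 = 32.5%
f'c = 37 * (1 - 32.5/100)
= 24.98 MPa

24.98


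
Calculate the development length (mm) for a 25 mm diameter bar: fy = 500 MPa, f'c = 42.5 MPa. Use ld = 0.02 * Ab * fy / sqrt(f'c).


Ab = pi * 25^2 / 4 = 490.874 mm2
ld = 0.02 * 490.874 * 500 / sqrt(42.5)
= 753.0 mm

753.0


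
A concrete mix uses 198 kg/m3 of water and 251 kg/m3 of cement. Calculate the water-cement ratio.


w/c = water / cement
w/c = 198 / 251 = 0.789

0.789


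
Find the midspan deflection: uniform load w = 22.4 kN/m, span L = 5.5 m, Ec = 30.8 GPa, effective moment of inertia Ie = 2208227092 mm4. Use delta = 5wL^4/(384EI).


Convert: L = 5.5 m = 5500 mm, Ec = 30.8 GPa = 30800 MPa
delta = 5 * 22.4 * 5500^4 / (384 * 30800 * 2208227092)
= 3.92 mm

3.92


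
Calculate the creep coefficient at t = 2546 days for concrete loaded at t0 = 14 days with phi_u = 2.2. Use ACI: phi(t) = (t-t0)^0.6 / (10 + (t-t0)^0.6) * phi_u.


dt = 2546 - 14 = 2532
phi = 2532^0.6 / (10 + 2532^0.6) * 2.2
= 2.017

2.017


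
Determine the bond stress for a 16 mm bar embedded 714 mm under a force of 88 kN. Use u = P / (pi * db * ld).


u = P / (pi * db * ld)
= 88 * 1000 / (pi * 16 * 714)
= 2.452 MPa

2.452


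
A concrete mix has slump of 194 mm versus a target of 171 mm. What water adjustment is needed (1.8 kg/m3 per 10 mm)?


Difference = 171 - 194 = -23 mm
Water adjustment = -23 * 1.8 / 10 = -4.1 kg/m3

-4.1


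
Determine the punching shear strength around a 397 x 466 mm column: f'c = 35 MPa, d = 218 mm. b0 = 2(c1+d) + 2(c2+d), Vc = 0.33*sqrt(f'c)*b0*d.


b0 = 2*(397 + 218) + 2*(466 + 218) = 2598 mm
Vc = 0.33 * sqrt(35) * 2598 * 218 / 1000
= 1105.72 kN

1105.72


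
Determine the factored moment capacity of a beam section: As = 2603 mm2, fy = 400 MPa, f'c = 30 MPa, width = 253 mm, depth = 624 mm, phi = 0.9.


a = As * fy / (0.85 * f'c * b)
= 2603 * 400 / (0.85 * 30 * 253)
= 161.3888 mm
Mn = As * fy * (d - a/2) / 10^6
= 565.6898 kN-m
phi*Mn = 0.9 * 565.6898 = 509.12 kN-m

509.12


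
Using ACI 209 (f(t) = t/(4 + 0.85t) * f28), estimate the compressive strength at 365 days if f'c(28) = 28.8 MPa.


f(365) = 365 / (4 + 0.85 * 365) * 28.8
= 365 / 314.25 * 28.8
= 33.45 MPa

33.45


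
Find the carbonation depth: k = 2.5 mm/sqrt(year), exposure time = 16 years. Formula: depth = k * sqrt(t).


depth = k * sqrt(t)
= 2.5 * sqrt(16)
= 10.0 mm

10.0


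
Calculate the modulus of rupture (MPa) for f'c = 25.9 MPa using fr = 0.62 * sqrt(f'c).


fr = 0.62 * sqrt(25.9)
= 3.155 MPa

3.155


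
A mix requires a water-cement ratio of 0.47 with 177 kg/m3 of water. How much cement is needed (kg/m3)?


Cement = water / (w/c)
= 177 / 0.47
= 376.6 kg/m3

376.6


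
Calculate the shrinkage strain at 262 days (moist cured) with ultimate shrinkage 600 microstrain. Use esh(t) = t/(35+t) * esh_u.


esh(262) = 262 / (35 + 262) * 600
= 262 / 297 * 600
= 529.3 microstrain

529.3


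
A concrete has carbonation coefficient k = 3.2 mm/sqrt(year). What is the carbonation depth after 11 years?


depth = k * sqrt(t)
= 3.2 * sqrt(11)
= 10.61 mm

10.61


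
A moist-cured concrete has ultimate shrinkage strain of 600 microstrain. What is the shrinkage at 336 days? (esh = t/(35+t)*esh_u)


esh(336) = 336 / (35 + 336) * 600
= 336 / 371 * 600
= 543.4 microstrain

543.4


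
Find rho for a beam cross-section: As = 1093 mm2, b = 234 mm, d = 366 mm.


rho = As / (b * d)
= 1093 / (234 * 366)
= 0.0128

0.0128


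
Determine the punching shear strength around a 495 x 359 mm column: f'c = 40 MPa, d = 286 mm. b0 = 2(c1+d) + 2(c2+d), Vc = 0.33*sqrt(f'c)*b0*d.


b0 = 2*(495 + 286) + 2*(359 + 286) = 2852 mm
Vc = 0.33 * sqrt(40) * 2852 * 286 / 1000
= 1702.39 kN

1702.39


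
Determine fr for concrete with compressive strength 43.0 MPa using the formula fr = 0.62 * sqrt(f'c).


fr = 0.62 * sqrt(43.0)
= 4.066 MPa

4.066


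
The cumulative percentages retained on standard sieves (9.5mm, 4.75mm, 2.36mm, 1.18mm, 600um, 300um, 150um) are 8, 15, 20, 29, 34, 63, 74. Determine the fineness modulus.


FM = sum(cumulative % retained) / 100
= 243 / 100
= 2.43

2.43


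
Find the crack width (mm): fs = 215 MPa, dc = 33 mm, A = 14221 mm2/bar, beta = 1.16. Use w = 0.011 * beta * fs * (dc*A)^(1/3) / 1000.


w = 0.011 * beta * fs * (dc * A)^(1/3) / 1000
= 0.011 * 1.16 * 215 * (33 * 14221)^(1/3) / 1000
= 0.213 mm

0.213


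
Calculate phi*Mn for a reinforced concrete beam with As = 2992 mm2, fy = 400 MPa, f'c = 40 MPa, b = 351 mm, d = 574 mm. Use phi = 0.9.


a = As * fy / (0.85 * f'c * b)
= 2992 * 400 / (0.85 * 40 * 351)
= 100.2849 mm
Mn = As * fy * (d - a/2) / 10^6
= 626.9527 kN-m
phi*Mn = 0.9 * 626.9527 = 564.26 kN-m

564.26


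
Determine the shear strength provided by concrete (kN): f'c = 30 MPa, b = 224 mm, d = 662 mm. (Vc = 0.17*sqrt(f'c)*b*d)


Vc = 0.17 * sqrt(30) * 224 * 662 / 1000
= 138.08 kN

138.08


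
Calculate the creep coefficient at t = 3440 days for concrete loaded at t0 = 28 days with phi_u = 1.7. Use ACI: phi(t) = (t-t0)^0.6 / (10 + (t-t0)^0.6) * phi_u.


dt = 3440 - 28 = 3412
phi = 3412^0.6 / (10 + 3412^0.6) * 1.7
= 1.58

1.58


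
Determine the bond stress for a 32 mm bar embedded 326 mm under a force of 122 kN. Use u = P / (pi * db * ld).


u = P / (pi * db * ld)
= 122 * 1000 / (pi * 32 * 326)
= 3.723 MPa

3.723


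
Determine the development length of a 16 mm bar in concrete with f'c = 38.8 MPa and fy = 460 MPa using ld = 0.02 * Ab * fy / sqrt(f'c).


Ab = pi * 16^2 / 4 = 201.062 mm2
ld = 0.02 * 201.062 * 460 / sqrt(38.8)
= 297.0 mm

297.0


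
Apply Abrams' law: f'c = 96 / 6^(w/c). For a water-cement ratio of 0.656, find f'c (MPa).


f'c = 96 / 6^0.656
= 96 / 3.239
= 29.63 MPa

29.63


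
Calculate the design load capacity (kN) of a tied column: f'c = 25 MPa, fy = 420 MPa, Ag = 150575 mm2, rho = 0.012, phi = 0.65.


Ast = rho * Ag = 0.012 * 150575 = 1806.9 mm2
phi*Pn = 0.65 * 0.80 * (0.85 * 25 * (150575 - 1806.9) + 420 * 1806.9) / 1000
= 2038.51 kN

2038.51


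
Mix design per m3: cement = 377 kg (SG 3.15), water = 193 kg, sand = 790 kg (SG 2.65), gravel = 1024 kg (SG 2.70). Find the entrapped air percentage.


Vol cement = 377 / (3.15 * 1000) = 0.119683 m3
Vol water = 193 / 1000 = 0.193 m3
Vol sand = 790 / (2.65 * 1000) = 0.298113 m3
Vol gravel = 1024 / (2.70 * 1000) = 0.379259 m3
Total solid + water volume = 0.990055 m3
Air = (1 - 0.990055) * 100 = 0.99%

0.99


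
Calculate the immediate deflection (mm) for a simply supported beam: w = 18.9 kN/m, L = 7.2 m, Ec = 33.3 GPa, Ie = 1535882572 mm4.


Convert: L = 7.2 m = 7200 mm, Ec = 33.3 GPa = 33300 MPa
delta = 5 * 18.9 * 7200^4 / (384 * 33300 * 1535882572)
= 12.93 mm

12.93


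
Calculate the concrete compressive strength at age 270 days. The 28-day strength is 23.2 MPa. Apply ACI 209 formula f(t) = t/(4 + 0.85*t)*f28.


f(270) = 270 / (4 + 0.85 * 270) * 23.2
= 270 / 233.5 * 23.2
= 26.83 MPa

26.83


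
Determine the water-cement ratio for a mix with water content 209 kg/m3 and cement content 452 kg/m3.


w/c = water / cement
w/c = 209 / 452 = 0.462

0.462


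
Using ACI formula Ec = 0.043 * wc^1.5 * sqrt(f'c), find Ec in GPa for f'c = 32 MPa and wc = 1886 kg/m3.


Ec = 0.043 * 1886^1.5 * sqrt(32) / 1000
= 19.92 GPa

19.92


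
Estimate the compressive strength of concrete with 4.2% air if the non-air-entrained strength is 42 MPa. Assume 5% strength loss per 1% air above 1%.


Strength loss = (4.2 - 1) * 5 = 16.0%
f'c = 42 * (1 - 16.0/100)
= 35.28 MPa

35.28


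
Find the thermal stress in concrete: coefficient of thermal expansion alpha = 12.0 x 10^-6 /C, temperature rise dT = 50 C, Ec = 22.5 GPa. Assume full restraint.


sigma = alpha * dT * Ec
= 12.0e-6 * 50 * 22.5 * 1000
= 13.5 MPa

13.5


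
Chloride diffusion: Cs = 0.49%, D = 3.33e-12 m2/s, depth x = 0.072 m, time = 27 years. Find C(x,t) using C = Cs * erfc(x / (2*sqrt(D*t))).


t_seconds = 27 * 365.25 * 24 * 3600 = 852055200.0 s
arg = 0.072 / (2 * sqrt(3.33e-12 * 852055200.0))
= 0.6758
erfc(0.6758) = 0.3392
C = 0.49 * 0.3392 = 0.1662%

0.1662


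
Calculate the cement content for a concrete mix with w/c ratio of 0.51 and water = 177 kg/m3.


Cement = water / (w/c)
= 177 / 0.51
= 347.1 kg/m3

347.1


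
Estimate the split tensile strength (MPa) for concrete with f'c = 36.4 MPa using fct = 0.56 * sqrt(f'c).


fct = 0.56 * sqrt(36.4)
= 0.56 * 6.033
= 3.379 MPa

3.379


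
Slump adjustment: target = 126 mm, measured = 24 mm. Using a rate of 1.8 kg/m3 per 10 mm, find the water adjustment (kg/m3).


Difference = 126 - 24 = 102 mm
Water adjustment = 102 * 1.8 / 10 = 18.4 kg/m3

18.4


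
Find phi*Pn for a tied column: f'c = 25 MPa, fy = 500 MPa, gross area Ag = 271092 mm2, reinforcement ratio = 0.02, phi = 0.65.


Ast = rho * Ag = 0.02 * 271092 = 5421.84 mm2
phi*Pn = 0.65 * 0.80 * (0.85 * 25 * (271092 - 5421.84) + 500 * 5421.84) / 1000
= 4345.33 kN

4345.33


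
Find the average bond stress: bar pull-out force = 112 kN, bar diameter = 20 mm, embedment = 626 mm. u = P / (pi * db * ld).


u = P / (pi * db * ld)
= 112 * 1000 / (pi * 20 * 626)
= 2.848 MPa

2.848


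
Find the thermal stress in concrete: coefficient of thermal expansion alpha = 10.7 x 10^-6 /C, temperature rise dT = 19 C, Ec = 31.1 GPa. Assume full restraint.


sigma = alpha * dT * Ec
= 10.7e-6 * 19 * 31.1 * 1000
= 6.323 MPa

6.323


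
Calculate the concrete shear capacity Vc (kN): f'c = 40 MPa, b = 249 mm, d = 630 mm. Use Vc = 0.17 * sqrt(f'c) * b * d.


Vc = 0.17 * sqrt(40) * 249 * 630 / 1000
= 168.66 kN

168.66


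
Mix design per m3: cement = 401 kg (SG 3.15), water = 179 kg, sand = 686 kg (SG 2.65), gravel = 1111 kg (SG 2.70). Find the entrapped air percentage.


Vol cement = 401 / (3.15 * 1000) = 0.127302 m3
Vol water = 179 / 1000 = 0.179 m3
Vol sand = 686 / (2.65 * 1000) = 0.258868 m3
Vol gravel = 1111 / (2.70 * 1000) = 0.411481 m3
Total solid + water volume = 0.976651 m3
Air = (1 - 0.976651) * 100 = 2.33%

2.33


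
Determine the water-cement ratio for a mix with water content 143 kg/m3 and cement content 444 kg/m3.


w/c = water / cement
w/c = 143 / 444 = 0.322

0.322


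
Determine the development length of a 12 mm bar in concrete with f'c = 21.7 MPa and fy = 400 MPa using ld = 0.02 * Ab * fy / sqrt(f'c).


Ab = pi * 12^2 / 4 = 113.097 mm2
ld = 0.02 * 113.097 * 400 / sqrt(21.7)
= 194.2 mm

194.2


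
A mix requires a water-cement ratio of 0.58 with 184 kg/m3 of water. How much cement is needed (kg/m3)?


Cement = water / (w/c)
= 184 / 0.58
= 317.2 kg/m3

317.2


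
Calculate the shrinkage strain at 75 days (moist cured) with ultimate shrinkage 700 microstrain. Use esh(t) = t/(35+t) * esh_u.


esh(75) = 75 / (35 + 75) * 700
= 75 / 110 * 700
= 477.3 microstrain

477.3


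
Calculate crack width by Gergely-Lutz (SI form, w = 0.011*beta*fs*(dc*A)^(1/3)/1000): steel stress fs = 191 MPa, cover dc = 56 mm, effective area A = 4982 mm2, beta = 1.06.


w = 0.011 * beta * fs * (dc * A)^(1/3) / 1000
= 0.011 * 1.06 * 191 * (56 * 4982)^(1/3) / 1000
= 0.146 mm

0.146


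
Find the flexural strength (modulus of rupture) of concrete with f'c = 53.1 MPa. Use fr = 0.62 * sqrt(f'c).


fr = 0.62 * sqrt(53.1)
= 4.518 MPa

4.518


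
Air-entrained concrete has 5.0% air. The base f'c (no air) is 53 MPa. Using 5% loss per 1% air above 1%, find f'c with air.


Strength loss = (5.0 - 1) * 5 = 20.0%
f'c = 53 * (1 - 20.0/100)
= 42.4 MPa

42.4


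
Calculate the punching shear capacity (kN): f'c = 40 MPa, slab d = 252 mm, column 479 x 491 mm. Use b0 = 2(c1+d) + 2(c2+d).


b0 = 2*(479 + 252) + 2*(491 + 252) = 2948 mm
Vc = 0.33 * sqrt(40) * 2948 * 252 / 1000
= 1550.5 kN

1550.5


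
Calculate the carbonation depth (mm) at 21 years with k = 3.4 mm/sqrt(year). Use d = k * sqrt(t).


depth = k * sqrt(t)
= 3.4 * sqrt(21)
= 15.58 mm

15.58


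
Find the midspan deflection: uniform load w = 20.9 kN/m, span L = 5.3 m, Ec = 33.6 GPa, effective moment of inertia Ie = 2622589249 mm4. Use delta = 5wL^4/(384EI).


Convert: L = 5.3 m = 5300 mm, Ec = 33.6 GPa = 33600 MPa
delta = 5 * 20.9 * 5300^4 / (384 * 33600 * 2622589249)
= 2.44 mm

2.44


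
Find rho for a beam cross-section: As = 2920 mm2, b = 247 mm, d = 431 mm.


rho = As / (b * d)
= 2920 / (247 * 431)
= 0.0274

0.0274


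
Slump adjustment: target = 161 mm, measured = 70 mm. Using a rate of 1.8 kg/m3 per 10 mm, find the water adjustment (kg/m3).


Difference = 161 - 70 = 91 mm
Water adjustment = 91 * 1.8 / 10 = 16.4 kg/m3

16.4


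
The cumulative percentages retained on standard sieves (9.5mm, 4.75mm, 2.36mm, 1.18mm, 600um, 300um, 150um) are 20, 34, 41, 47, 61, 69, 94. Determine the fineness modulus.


FM = sum(cumulative % retained) / 100
= 366 / 100
= 3.66

3.66


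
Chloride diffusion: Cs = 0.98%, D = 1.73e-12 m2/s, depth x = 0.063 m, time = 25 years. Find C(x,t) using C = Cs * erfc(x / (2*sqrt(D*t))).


t_seconds = 25 * 365.25 * 24 * 3600 = 788940000.0 s
arg = 0.063 / (2 * sqrt(1.73e-12 * 788940000.0))
= 0.8526
erfc(0.8526) = 0.2279
C = 0.98 * 0.2279 = 0.2233%

0.2233


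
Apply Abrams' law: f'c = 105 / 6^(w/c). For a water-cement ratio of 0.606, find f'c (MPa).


f'c = 105 / 6^0.606
= 105 / 2.962
= 35.45 MPa

35.45


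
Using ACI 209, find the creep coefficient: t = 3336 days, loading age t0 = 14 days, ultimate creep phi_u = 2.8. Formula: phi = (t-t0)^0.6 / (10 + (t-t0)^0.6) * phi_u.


dt = 3336 - 14 = 3322
phi = 3322^0.6 / (10 + 3322^0.6) * 2.8
= 2.6

2.6


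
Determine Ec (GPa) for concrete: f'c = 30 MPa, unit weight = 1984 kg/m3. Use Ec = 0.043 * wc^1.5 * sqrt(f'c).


Ec = 0.043 * 1984^1.5 * sqrt(30) / 1000
= 20.81 GPa

20.81


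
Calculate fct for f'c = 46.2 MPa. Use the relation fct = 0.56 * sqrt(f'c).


fct = 0.56 * sqrt(46.2)
= 0.56 * 6.797
= 3.806 MPa

3.806


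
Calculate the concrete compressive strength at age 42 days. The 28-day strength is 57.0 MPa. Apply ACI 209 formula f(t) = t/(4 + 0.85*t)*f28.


f(42) = 42 / (4 + 0.85 * 42) * 57.0
= 42 / 39.7 * 57.0
= 60.3 MPa

60.3


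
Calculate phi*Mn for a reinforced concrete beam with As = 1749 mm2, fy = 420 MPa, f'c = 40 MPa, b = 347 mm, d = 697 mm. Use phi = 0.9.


a = As * fy / (0.85 * f'c * b)
= 1749 * 420 / (0.85 * 40 * 347)
= 62.2631 mm
Mn = As * fy * (d - a/2) / 10^6
= 489.1336 kN-m
phi*Mn = 0.9 * 489.1336 = 440.22 kN-m

440.22


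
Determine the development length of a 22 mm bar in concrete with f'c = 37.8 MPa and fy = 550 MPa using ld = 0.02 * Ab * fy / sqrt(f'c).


Ab = pi * 22^2 / 4 = 380.133 mm2
ld = 0.02 * 380.133 * 550 / sqrt(37.8)
= 680.1 mm

680.1


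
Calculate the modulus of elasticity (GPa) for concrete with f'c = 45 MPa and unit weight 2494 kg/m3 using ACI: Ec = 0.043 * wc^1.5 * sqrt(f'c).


Ec = 0.043 * 2494^1.5 * sqrt(45) / 1000
= 35.93 GPa

35.93


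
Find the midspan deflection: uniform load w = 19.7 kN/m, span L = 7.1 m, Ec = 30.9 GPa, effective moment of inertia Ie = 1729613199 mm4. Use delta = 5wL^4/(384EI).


Convert: L = 7.1 m = 7100 mm, Ec = 30.9 GPa = 30900 MPa
delta = 5 * 19.7 * 7100^4 / (384 * 30900 * 1729613199)
= 12.2 mm

12.2


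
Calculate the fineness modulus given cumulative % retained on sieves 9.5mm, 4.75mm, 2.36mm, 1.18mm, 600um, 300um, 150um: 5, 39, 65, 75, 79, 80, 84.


FM = sum(cumulative % retained) / 100
= 427 / 100
= 4.27

4.27


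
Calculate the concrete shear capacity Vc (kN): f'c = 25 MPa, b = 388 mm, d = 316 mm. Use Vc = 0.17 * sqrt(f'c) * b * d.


Vc = 0.17 * sqrt(25) * 388 * 316 / 1000
= 104.22 kN

104.22


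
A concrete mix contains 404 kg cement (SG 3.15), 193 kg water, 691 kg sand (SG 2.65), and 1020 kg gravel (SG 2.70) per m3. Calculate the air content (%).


Vol cement = 404 / (3.15 * 1000) = 0.128254 m3
Vol water = 193 / 1000 = 0.193 m3
Vol sand = 691 / (2.65 * 1000) = 0.260755 m3
Vol gravel = 1020 / (2.70 * 1000) = 0.377778 m3
Total solid + water volume = 0.959786 m3
Air = (1 - 0.959786) * 100 = 4.02%

4.02


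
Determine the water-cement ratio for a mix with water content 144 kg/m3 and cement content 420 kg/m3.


w/c = water / cement
w/c = 144 / 420 = 0.343

0.343


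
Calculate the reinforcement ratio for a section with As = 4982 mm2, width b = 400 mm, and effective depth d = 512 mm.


rho = As / (b * d)
= 4982 / (400 * 512)
= 0.0243

0.0243


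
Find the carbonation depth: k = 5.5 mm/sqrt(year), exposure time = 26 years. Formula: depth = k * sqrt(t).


depth = k * sqrt(t)
= 5.5 * sqrt(26)
= 28.04 mm

28.04


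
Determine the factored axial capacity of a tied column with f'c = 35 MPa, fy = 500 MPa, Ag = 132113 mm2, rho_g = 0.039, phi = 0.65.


Ast = rho * Ag = 0.039 * 132113 = 5152.407 mm2
phi*Pn = 0.65 * 0.80 * (0.85 * 35 * (132113 - 5152.407) + 500 * 5152.407) / 1000
= 3303.71 kN

3303.71


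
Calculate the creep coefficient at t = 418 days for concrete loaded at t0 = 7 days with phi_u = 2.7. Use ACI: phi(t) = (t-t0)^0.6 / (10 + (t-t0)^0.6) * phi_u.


dt = 418 - 7 = 411
phi = 411^0.6 / (10 + 411^0.6) * 2.7
= 2.126

2.126


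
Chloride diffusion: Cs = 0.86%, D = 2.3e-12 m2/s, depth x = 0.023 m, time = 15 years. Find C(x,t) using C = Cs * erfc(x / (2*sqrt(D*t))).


t_seconds = 15 * 365.25 * 24 * 3600 = 473364000.0 s
arg = 0.023 / (2 * sqrt(2.3e-12 * 473364000.0))
= 0.3485
erfc(0.3485) = 0.6221
C = 0.86 * 0.6221 = 0.535%

0.535


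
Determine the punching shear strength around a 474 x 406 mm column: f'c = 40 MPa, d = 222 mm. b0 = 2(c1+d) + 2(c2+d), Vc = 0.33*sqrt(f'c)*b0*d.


b0 = 2*(474 + 222) + 2*(406 + 222) = 2648 mm
Vc = 0.33 * sqrt(40) * 2648 * 222 / 1000
= 1226.92 kN

1226.92


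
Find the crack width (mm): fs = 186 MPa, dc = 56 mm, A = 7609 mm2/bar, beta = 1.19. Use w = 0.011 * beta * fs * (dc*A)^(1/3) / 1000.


w = 0.011 * beta * fs * (dc * A)^(1/3) / 1000
= 0.011 * 1.19 * 186 * (56 * 7609)^(1/3) / 1000
= 0.183 mm

0.183


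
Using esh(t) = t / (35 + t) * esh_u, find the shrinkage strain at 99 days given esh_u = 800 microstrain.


esh(99) = 99 / (35 + 99) * 800
= 99 / 134 * 800
= 591.0 microstrain

591.0


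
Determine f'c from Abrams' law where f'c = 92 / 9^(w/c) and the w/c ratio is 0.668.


f'c = 92 / 9^0.668
= 92 / 4.339
= 21.2 MPa

21.2


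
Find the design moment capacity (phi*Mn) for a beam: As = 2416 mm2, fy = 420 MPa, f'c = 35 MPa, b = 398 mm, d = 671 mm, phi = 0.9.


a = As * fy / (0.85 * f'c * b)
= 2416 * 420 / (0.85 * 35 * 398)
= 85.6991 mm
Mn = As * fy * (d - a/2) / 10^6
= 637.3968 kN-m
phi*Mn = 0.9 * 637.3968 = 573.66 kN-m

573.66


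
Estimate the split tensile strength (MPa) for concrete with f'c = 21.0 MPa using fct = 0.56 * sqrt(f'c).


fct = 0.56 * sqrt(21.0)
= 0.56 * 4.583
= 2.566 MPa

2.566


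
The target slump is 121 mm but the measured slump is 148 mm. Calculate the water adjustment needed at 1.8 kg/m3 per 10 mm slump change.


Difference = 121 - 148 = -27 mm
Water adjustment = -27 * 1.8 / 10 = -4.9 kg/m3

-4.9


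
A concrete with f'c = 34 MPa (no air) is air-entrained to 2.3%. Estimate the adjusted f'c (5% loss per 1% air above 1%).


Strength loss = (2.3 - 1) * 5 = 6.5%
f'c = 34 * (1 - 6.5/100)
= 31.79 MPa

31.79
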